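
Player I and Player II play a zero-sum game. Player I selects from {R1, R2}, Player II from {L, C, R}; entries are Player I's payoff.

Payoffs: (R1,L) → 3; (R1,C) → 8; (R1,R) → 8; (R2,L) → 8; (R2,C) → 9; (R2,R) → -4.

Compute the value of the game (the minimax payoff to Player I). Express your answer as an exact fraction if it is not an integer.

76/17

Row minima: R1 → 3, R2 → -4; maximin = 3.
Column maxima: L → 8, C → 9, R → 8; minimax = 8.
3 ≠ 8, so there is no saddle point; optimal play is mixed.
C is strictly dominated by L (it gives Player I strictly more in every row), so Player II never plays it.
On the remaining 2×2 (R1, R2 vs L, R):
Let Player I play R1 with probability p. Expected payoff against L: 3p + 8(1−p) = −5p + 8; against R: 8p + (-4)(1−p) = 12p − 4.
Setting these equal: −5p + 8 = 12p − 4 ⇒ −17p = -12 ⇒ p = 12/17, and the value is (-5)·(12/17) + 8 = 76/17.
For Player II: with q = P(L), equating R1's and R2's payoffs gives −5q + 8 = 12q − 4 ⇒ q = 12/17.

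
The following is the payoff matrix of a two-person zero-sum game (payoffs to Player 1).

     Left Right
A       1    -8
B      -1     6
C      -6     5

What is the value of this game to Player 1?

Row minima: A → -8, B → -1, C → -6; maximin = -1.
Column maxima: Left → 1, Right → 6; minimax = 1.
-1 ≠ 1, so there is no saddle point; optimal play is mixed.
C is strictly dominated by B, so Player 1 never plays it.
On the remaining 2×2 (A, B vs Left, Right):
Let Player 1 play A with probability p. Expected payoff against Left: 1p + (-1)(1−p) = 2p − 1; against Right: (-8)p + 6(1−p) = −14p + 6.
Setting these equal: 2p − 1 = −14p + 6 ⇒ 16p = 7 ⇒ p = 7/16, and the value is (2)·(7/16) − 1 = -1/8.
For Player 2: with q = P(Left), equating A's and B's payoffs gives 9q − 8 = −7q + 6 ⇒ q = 7/8.

-1/8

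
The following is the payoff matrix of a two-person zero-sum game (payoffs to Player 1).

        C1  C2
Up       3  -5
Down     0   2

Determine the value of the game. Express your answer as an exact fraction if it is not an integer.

Row minima: Up → -5, Down → 0; maximin = 0.
Column maxima: C1 → 3, C2 → 2; minimax = 2.
0 ≠ 2, so there is no saddle point; optimal play is mixed.
Let Player 1 play Up with probability p. Expected payoff against C1: 3p + 0(1−p) = 3p; against C2: (-5)p + 2(1−p) = −7p + 2.
Setting these equal: 3p = −7p + 2 ⇒ 10p = 2 ⇒ p = 1/5, and the value is (3)·(1/5) = 3/5.
For Player 2: with q = P(C1), equating Up's and Down's payoffs gives 8q − 5 = −2q + 2 ⇒ q = 7/10.

3/5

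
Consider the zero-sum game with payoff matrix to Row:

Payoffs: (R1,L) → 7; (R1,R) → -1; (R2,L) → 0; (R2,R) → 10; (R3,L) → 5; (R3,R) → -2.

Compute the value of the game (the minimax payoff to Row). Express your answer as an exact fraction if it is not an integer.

Row minima: R1 → -1, R2 → 0, R3 → -2; maximin = 0.
Column maxima: L → 7, R → 10; minimax = 7.
0 ≠ 7, so there is no saddle point; optimal play is mixed.
R3 is strictly dominated by R1, so Row never plays it.
On the remaining 2×2 (R1, R2 vs L, R):
Let Row play R1 with probability p. Expected payoff against L: 7p + 0(1−p) = 7p; against R: (-1)p + 10(1−p) = −11p + 10.
Setting these equal: 7p = −11p + 10 ⇒ 18p = 10 ⇒ p = 5/9, and the value is (7)·(5/9) = 35/9.
For Column: with q = P(L), equating R1's and R2's payoffs gives 8q − 1 = −10q + 10 ⇒ q = 11/18.

35/9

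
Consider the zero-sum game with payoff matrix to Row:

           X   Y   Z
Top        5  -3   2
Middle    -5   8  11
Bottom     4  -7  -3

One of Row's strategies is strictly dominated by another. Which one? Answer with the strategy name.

Top gives a strictly higher payoff than Bottom against every column: 5 > 4, -3 > -7, 2 > -3.
So Bottom is strictly dominated and Row never plays it.

Bottom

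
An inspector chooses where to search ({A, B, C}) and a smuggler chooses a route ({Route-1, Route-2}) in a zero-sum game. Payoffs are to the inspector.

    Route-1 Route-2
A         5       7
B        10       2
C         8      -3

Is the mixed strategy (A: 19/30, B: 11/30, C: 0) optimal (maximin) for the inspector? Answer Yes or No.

No

Against Route-1 this mix gives (19/30)·5 + (11/30)·10 = 41/6.
Against Route-2 this mix gives (19/30)·7 + (11/30)·2 = 31/6.
The smuggler will play Route-2, holding the inspector to 31/6. Shifting weight toward the row that does better against Route-2 would raise this floor (the equalizing mix achieves 6 against both Route-2 and Route-1), so the proposed strategy is not optimal.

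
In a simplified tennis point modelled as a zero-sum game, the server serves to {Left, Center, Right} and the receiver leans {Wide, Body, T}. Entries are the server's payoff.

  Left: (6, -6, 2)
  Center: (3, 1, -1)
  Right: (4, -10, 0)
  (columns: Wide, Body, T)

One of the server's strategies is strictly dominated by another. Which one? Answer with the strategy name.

Left gives a strictly higher payoff than Right against every column: 6 > 4, -6 > -10, 2 > 0.
So Right is strictly dominated and the server never plays it.

Right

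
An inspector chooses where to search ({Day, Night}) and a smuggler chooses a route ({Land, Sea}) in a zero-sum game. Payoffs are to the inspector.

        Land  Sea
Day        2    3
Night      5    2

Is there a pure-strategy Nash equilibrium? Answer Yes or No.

No

Row minima: Day → 2, Night → 2; maximin = 2.
Column maxima: Land → 5, Sea → 3; minimax = 3.
2 ≠ 3, so no pure-strategy equilibrium exists.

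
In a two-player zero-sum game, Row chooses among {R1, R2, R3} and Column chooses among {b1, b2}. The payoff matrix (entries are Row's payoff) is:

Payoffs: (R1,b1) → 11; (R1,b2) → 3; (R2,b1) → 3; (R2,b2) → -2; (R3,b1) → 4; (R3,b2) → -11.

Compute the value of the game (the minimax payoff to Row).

Row minima: R1 → 3, R2 → -2, R3 → -11; maximin = 3.
Column maxima: b1 → 11, b2 → 3; minimax = 3.
Since maximin = minimax = 3, there is a saddle point and the value is 3.

3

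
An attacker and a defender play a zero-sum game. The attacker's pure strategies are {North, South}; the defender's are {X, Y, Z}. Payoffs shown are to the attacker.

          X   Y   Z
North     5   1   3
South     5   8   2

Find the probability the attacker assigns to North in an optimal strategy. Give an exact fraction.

3/4

Row minima: North → 1, South → 2; maximin = 2.
Column maxima: X → 5, Y → 8, Z → 3; minimax = 3.
2 ≠ 3, so there is no saddle point; optimal play is mixed.
X is strictly dominated by Z (it gives the attacker strictly more in every row), so the defender never plays it.
On the remaining 2×2 (North, South vs Y, Z):
Let the attacker play North with probability p. Expected payoff against Y: 1p + 8(1−p) = −7p + 8; against Z: 3p + 2(1−p) = p + 2.
Setting these equal: −7p + 8 = p + 2 ⇒ −8p = -6 ⇒ p = 3/4, and the value is (-7)·(3/4) + 8 = 11/4.
For the defender: with q = P(Y), equating North's and South's payoffs gives −2q + 3 = 6q + 2 ⇒ q = 1/8.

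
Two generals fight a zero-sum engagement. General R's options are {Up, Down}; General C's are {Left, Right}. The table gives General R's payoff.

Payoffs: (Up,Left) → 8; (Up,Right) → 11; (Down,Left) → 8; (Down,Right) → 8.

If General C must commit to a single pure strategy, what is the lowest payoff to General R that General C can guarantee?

Column maxima: Left → 8, Right → 11.
The smallest of these is 8.

8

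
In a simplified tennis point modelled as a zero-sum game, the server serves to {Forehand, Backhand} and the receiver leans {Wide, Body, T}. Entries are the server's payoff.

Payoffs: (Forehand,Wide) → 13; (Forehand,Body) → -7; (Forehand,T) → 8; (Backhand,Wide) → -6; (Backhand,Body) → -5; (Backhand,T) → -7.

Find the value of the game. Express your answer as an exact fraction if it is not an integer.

Row minima: Forehand → -7, Backhand → -7; maximin = -7.
Column maxima: Wide → 13, Body → -5, T → 8; minimax = -5.
-7 ≠ -5, so there is no saddle point; optimal play is mixed.
Wide is strictly dominated by T (it gives the server strictly more in every row), so the receiver never plays it.
On the remaining 2×2 (Forehand, Backhand vs Body, T):
Let the server play Forehand with probability p. Expected payoff against Body: (-7)p + (-5)(1−p) = −2p − 5; against T: 8p + (-7)(1−p) = 15p − 7.
Setting these equal: −2p − 5 = 15p − 7 ⇒ −17p = -2 ⇒ p = 2/17, and the value is (-2)·(2/17) − 5 = -89/17.
For the receiver: with q = P(Body), equating Forehand's and Backhand's payoffs gives −15q + 8 = 2q − 7 ⇒ q = 15/17.

-89/17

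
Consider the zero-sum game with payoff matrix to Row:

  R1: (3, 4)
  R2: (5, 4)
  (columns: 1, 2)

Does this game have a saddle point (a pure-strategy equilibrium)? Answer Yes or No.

Yes

Row minima: R1 → 3, R2 → 4; maximin = 4.
Column maxima: 1 → 5, 2 → 4; minimax = 4.
maximin = minimax = 4, so a saddle point exists.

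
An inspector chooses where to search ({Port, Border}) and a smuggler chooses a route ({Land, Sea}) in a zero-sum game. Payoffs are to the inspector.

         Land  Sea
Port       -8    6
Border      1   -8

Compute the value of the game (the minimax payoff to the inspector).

Row minima: Port → -8, Border → -8; maximin = -8.
Column maxima: Land → 1, Sea → 6; minimax = 1.
-8 ≠ 1, so there is no saddle point; optimal play is mixed.
Let the inspector play Port with probability p. Expected payoff against Land: (-8)p + 1(1−p) = −9p + 1; against Sea: 6p + (-8)(1−p) = 14p − 8.
Setting these equal: −9p + 1 = 14p − 8 ⇒ −23p = -9 ⇒ p = 9/23, and the value is (-9)·(9/23) + 1 = -58/23.
For the smuggler: with q = P(Land), equating Port's and Border's payoffs gives −14q + 6 = 9q − 8 ⇒ q = 14/23.

-58/23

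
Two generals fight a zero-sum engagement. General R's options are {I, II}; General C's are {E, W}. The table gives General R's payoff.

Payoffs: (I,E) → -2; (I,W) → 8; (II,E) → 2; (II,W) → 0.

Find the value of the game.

4/3

Row minima: I → -2, II → 0; maximin = 0.
Column maxima: E → 2, W → 8; minimax = 2.
0 ≠ 2, so there is no saddle point; optimal play is mixed.
Let General R play I with probability p. Expected payoff against E: (-2)p + 2(1−p) = −4p + 2; against W: 8p + 0(1−p) = 8p.
Setting these equal: −4p + 2 = 8p ⇒ −12p = -2 ⇒ p = 1/6, and the value is (-4)·(1/6) + 2 = 4/3.
For General C: with q = P(E), equating I's and II's payoffs gives −10q + 8 = 2q ⇒ q = 2/3.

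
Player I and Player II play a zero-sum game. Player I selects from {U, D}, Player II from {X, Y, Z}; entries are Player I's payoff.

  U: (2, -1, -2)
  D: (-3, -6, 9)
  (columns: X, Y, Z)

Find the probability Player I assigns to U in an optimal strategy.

15/16

Row minima: U → -2, D → -6; maximin = -2.
Column maxima: X → 2, Y → -1, Z → 9; minimax = -1.
-2 ≠ -1, so there is no saddle point; optimal play is mixed.
X is strictly dominated by Y (it gives Player I strictly more in every row), so Player II never plays it.
On the remaining 2×2 (U, D vs Y, Z):
Let Player I play U with probability p. Expected payoff against Y: (-1)p + (-6)(1−p) = 5p − 6; against Z: (-2)p + 9(1−p) = −11p + 9.
Setting these equal: 5p − 6 = −11p + 9 ⇒ 16p = 15 ⇒ p = 15/16, and the value is (5)·(15/16) − 6 = -21/16.
For Player II: with q = P(Y), equating U's and D's payoffs gives q − 2 = −15q + 9 ⇒ q = 11/16.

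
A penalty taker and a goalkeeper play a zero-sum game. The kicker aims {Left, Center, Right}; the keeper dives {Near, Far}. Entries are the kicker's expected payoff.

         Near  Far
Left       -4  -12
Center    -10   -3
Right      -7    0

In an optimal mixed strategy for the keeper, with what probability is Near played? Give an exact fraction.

4/5

Row minima: Left → -12, Center → -10, Right → -7; maximin = -7.
Column maxima: Near → -4, Far → 0; minimax = -4.
-7 ≠ -4, so there is no saddle point; optimal play is mixed.
Center is strictly dominated by Right, so the kicker never plays it.
On the remaining 2×2 (Left, Right vs Near, Far):
Let the kicker play Left with probability p. Expected payoff against Near: (-4)p + (-7)(1−p) = 3p − 7; against Far: (-12)p + 0(1−p) = −12p.
Setting these equal: 3p − 7 = −12p ⇒ 15p = 7 ⇒ p = 7/15, and the value is (3)·(7/15) − 7 = -28/5.
For the keeper: with q = P(Near), equating Left's and Right's payoffs gives 8q − 12 = −7q ⇒ q = 4/5.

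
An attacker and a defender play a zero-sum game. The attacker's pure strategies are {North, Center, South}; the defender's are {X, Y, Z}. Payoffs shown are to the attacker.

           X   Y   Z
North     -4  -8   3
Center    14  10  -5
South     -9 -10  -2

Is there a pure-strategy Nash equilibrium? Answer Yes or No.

No

Row minima: North → -8, Center → -5, South → -10; maximin = -5.
Column maxima: X → 14, Y → 10, Z → 3; minimax = 3.
-5 ≠ 3, so no pure-strategy equilibrium exists.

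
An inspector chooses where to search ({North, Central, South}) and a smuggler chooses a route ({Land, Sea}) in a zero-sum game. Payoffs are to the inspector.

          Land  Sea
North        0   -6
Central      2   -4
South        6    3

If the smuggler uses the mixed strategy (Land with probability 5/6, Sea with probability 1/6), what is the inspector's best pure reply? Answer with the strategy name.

South

Expected payoff of North: (5/6)·0 + (1/6)·(-6) = -1.
Expected payoff of Central: (5/6)·2 + (1/6)·(-4) = 1.
Expected payoff of South: (5/6)·6 + (1/6)·3 = 11/2.
The largest is 11/2, so the inspector's best response is South.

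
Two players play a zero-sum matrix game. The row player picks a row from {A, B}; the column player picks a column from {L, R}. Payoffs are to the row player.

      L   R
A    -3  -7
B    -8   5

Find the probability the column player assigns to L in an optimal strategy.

Row minima: A → -7, B → -8; maximin = -7.
Column maxima: L → -3, R → 5; minimax = -3.
-7 ≠ -3, so there is no saddle point; optimal play is mixed.
Let the row player play A with probability p. Expected payoff against L: (-3)p + (-8)(1−p) = 5p − 8; against R: (-7)p + 5(1−p) = −12p + 5.
Setting these equal: 5p − 8 = −12p + 5 ⇒ 17p = 13 ⇒ p = 13/17, and the value is (5)·(13/17) − 8 = -71/17.
For the column player: with q = P(L), equating A's and B's payoffs gives 4q − 7 = −13q + 5 ⇒ q = 12/17.

12/17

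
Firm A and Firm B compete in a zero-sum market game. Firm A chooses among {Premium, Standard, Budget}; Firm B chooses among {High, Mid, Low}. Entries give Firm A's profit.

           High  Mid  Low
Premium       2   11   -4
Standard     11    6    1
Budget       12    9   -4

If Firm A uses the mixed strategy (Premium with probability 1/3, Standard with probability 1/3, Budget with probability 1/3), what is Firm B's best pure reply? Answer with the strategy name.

Low

If Firm B plays High, Firm A's expected payoff is (1/3)·2 + (1/3)·11 + (1/3)·12 = 25/3.
If Firm B plays Mid, Firm A's expected payoff is (1/3)·11 + (1/3)·6 + (1/3)·9 = 26/3.
If Firm B plays Low, Firm A's expected payoff is (1/3)·(-4) + (1/3)·1 + (1/3)·(-4) = -7/3.
Firm B minimizes Firm A's payoff; the smallest is -7/3, so the best response is Low.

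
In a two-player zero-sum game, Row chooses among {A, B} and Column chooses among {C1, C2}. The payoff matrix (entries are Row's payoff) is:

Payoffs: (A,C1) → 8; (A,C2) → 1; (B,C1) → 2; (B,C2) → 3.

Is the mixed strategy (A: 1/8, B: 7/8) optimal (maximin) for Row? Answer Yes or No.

Against C1 this mix gives (1/8)·8 + (7/8)·2 = 11/4.
Against C2 this mix gives (1/8)·1 + (7/8)·3 = 11/4.
All of Column's active replies (C1, C2) yield 11/4, and no column does worse for Row. The mix makes Column indifferent and guarantees 11/4, so it is optimal.

Yes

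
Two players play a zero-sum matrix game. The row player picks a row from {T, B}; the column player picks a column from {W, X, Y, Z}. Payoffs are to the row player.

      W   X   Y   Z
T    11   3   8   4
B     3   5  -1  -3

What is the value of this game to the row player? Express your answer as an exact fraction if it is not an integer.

29/9

Row minima: T → 3, B → -3; maximin = 3.
Column maxima: W → 11, X → 5, Y → 8, Z → 4; minimax = 4.
3 ≠ 4, so there is no saddle point; optimal play is mixed.
W is strictly dominated by Y (it gives the row player strictly more in every row), so the column player never plays it.
Y is strictly dominated by Z (it gives the row player strictly more in every row), so the column player never plays it.
On the remaining 2×2 (T, B vs X, Z):
Let the row player play T with probability p. Expected payoff against X: 3p + 5(1−p) = −2p + 5; against Z: 4p + (-3)(1−p) = 7p − 3.
Setting these equal: −2p + 5 = 7p − 3 ⇒ −9p = -8 ⇒ p = 8/9, and the value is (-2)·(8/9) + 5 = 29/9.
For the column player: with q = P(X), equating T's and B's payoffs gives −q + 4 = 8q − 3 ⇒ q = 7/9.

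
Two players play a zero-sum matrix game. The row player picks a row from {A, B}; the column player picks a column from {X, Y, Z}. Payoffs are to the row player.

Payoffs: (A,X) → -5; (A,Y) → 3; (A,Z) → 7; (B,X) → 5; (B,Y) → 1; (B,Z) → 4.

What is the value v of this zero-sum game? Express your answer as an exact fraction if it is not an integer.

5/3

Row minima: A → -5, B → 1; maximin = 1.
Column maxima: X → 5, Y → 3, Z → 7; minimax = 3.
1 ≠ 3, so there is no saddle point; optimal play is mixed.
Z is strictly dominated by Y (it gives the row player strictly more in every row), so the column player never plays it.
On the remaining 2×2 (A, B vs X, Y):
Let the row player play A with probability p. Expected payoff against X: (-5)p + 5(1−p) = −10p + 5; against Y: 3p + 1(1−p) = 2p + 1.
Setting these equal: −10p + 5 = 2p + 1 ⇒ −12p = -4 ⇒ p = 1/3, and the value is (-10)·(1/3) + 5 = 5/3.
For the column player: with q = P(X), equating A's and B's payoffs gives −8q + 3 = 4q + 1 ⇒ q = 1/6.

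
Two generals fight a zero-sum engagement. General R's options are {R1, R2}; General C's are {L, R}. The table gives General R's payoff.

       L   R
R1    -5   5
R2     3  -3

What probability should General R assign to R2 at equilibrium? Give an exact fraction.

5/8

Row minima: R1 → -5, R2 → -3; maximin = -3.
Column maxima: L → 3, R → 5; minimax = 3.
-3 ≠ 3, so there is no saddle point; optimal play is mixed.
Let General R play R1 with probability p. Expected payoff against L: (-5)p + 3(1−p) = −8p + 3; against R: 5p + (-3)(1−p) = 8p − 3.
Setting these equal: −8p + 3 = 8p − 3 ⇒ −16p = -6 ⇒ p = 3/8, and the value is (-8)·(3/8) + 3 = 0.
For General C: with q = P(L), equating R1's and R2's payoffs gives −10q + 5 = 6q − 3 ⇒ q = 1/2.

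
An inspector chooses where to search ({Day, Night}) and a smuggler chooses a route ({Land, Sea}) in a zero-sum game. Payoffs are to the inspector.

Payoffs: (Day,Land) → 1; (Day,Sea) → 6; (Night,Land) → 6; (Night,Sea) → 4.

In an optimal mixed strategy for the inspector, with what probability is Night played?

Row minima: Day → 1, Night → 4; maximin = 4.
Column maxima: Land → 6, Sea → 6; minimax = 6.
4 ≠ 6, so there is no saddle point; optimal play is mixed.
Let the inspector play Day with probability p. Expected payoff against Land: 1p + 6(1−p) = −5p + 6; against Sea: 6p + 4(1−p) = 2p + 4.
Setting these equal: −5p + 6 = 2p + 4 ⇒ −7p = -2 ⇒ p = 2/7, and the value is (-5)·(2/7) + 6 = 32/7.
For the smuggler: with q = P(Land), equating Day's and Night's payoffs gives −5q + 6 = 2q + 4 ⇒ q = 2/7.

5/7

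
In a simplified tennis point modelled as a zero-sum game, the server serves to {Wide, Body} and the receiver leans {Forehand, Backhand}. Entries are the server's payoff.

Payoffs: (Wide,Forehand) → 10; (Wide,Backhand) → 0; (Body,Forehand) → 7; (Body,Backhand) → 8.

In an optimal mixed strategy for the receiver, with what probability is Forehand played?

Row minima: Wide → 0, Body → 7; maximin = 7.
Column maxima: Forehand → 10, Backhand → 8; minimax = 8.
7 ≠ 8, so there is no saddle point; optimal play is mixed.
Let the server play Wide with probability p. Expected payoff against Forehand: 10p + 7(1−p) = 3p + 7; against Backhand: 0p + 8(1−p) = −8p + 8.
Setting these equal: 3p + 7 = −8p + 8 ⇒ 11p = 1 ⇒ p = 1/11, and the value is (3)·(1/11) + 7 = 80/11.
For the receiver: with q = P(Forehand), equating Wide's and Body's payoffs gives 10q = −q + 8 ⇒ q = 8/11.

8/11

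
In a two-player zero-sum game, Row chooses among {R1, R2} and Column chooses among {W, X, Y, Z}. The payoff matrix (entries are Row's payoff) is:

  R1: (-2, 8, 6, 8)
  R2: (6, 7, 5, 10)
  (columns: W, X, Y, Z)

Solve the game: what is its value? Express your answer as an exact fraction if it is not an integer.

46/9

Row minima: R1 → -2, R2 → 5; maximin = 5.
Column maxima: W → 6, X → 8, Y → 6, Z → 10; minimax = 6.
5 ≠ 6, so there is no saddle point; optimal play is mixed.
X is strictly dominated by W (it gives Row strictly more in every row), so Column never plays it.
Z is strictly dominated by W (it gives Row strictly more in every row), so Column never plays it.
On the remaining 2×2 (R1, R2 vs W, Y):
Let Row play R1 with probability p. Expected payoff against W: (-2)p + 6(1−p) = −8p + 6; against Y: 6p + 5(1−p) = p + 5.
Setting these equal: −8p + 6 = p + 5 ⇒ −9p = -1 ⇒ p = 1/9, and the value is (-8)·(1/9) + 6 = 46/9.
For Column: with q = P(W), equating R1's and R2's payoffs gives −8q + 6 = q + 5 ⇒ q = 1/9.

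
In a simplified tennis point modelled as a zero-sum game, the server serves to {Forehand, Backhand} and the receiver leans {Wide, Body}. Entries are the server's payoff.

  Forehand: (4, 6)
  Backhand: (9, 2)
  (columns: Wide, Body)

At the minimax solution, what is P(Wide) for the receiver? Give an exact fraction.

4/9

Row minima: Forehand → 4, Backhand → 2; maximin = 4.
Column maxima: Wide → 9, Body → 6; minimax = 6.
4 ≠ 6, so there is no saddle point; optimal play is mixed.
Let the server play Forehand with probability p. Expected payoff against Wide: 4p + 9(1−p) = −5p + 9; against Body: 6p + 2(1−p) = 4p + 2.
Setting these equal: −5p + 9 = 4p + 2 ⇒ −9p = -7 ⇒ p = 7/9, and the value is (-5)·(7/9) + 9 = 46/9.
For the receiver: with q = P(Wide), equating Forehand's and Backhand's payoffs gives −2q + 6 = 7q + 2 ⇒ q = 4/9.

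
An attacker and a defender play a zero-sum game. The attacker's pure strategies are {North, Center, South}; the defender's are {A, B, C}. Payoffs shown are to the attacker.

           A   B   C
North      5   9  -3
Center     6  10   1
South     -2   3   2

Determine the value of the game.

14/9

Row minima: North → -3, Center → 1, South → -2; maximin = 1.
Column maxima: A → 6, B → 10, C → 2; minimax = 2.
1 ≠ 2, so there is no saddle point; optimal play is mixed.
North is strictly dominated by Center, so the attacker never plays it.
B is strictly dominated by A (it gives the attacker strictly more in every row), so the defender never plays it.
On the remaining 2×2 (Center, South vs A, C):
Let the attacker play Center with probability p. Expected payoff against A: 6p + (-2)(1−p) = 8p − 2; against C: 1p + 2(1−p) = −p + 2.
Setting these equal: 8p − 2 = −p + 2 ⇒ 9p = 4 ⇒ p = 4/9, and the value is (8)·(4/9) − 2 = 14/9.
For the defender: with q = P(A), equating Center's and South's payoffs gives 5q + 1 = −4q + 2 ⇒ q = 1/9.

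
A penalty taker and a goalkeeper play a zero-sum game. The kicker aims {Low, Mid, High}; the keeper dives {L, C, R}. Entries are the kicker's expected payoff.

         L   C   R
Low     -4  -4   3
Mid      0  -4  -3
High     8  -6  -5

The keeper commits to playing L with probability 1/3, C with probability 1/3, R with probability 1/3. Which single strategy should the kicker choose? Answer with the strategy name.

High

Expected payoff of Low: (1/3)·(-4) + (1/3)·(-4) + (1/3)·3 = -5/3.
Expected payoff of Mid: (1/3)·0 + (1/3)·(-4) + (1/3)·(-3) = -7/3.
Expected payoff of High: (1/3)·8 + (1/3)·(-6) + (1/3)·(-5) = -1.
The largest is -1, so the kicker's best response is High.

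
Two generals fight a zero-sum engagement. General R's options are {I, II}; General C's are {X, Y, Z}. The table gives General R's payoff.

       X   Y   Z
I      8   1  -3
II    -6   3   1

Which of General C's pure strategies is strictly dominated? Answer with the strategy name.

Y

Z holds General R's payoff strictly below Y in every row: -3 < 1, 1 < 3.
So Y is strictly dominated for General C.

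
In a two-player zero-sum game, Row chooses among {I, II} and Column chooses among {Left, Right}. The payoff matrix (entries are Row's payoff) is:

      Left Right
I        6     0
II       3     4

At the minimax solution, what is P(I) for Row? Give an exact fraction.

Row minima: I → 0, II → 3; maximin = 3.
Column maxima: Left → 6, Right → 4; minimax = 4.
3 ≠ 4, so there is no saddle point; optimal play is mixed.
Let Row play I with probability p. Expected payoff against Left: 6p + 3(1−p) = 3p + 3; against Right: 0p + 4(1−p) = −4p + 4.
Setting these equal: 3p + 3 = −4p + 4 ⇒ 7p = 1 ⇒ p = 1/7, and the value is (3)·(1/7) + 3 = 24/7.
For Column: with q = P(Left), equating I's and II's payoffs gives 6q = −q + 4 ⇒ q = 4/7.

1/7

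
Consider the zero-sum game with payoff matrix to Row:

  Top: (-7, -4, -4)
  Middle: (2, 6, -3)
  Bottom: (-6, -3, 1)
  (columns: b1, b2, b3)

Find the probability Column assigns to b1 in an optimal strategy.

1/3

Row minima: Top → -7, Middle → -3, Bottom → -6; maximin = -3.
Column maxima: b1 → 2, b2 → 6, b3 → 1; minimax = 1.
-3 ≠ 1, so there is no saddle point; optimal play is mixed.
Top is strictly dominated by Middle, so Row never plays it.
b2 is strictly dominated by b1 (it gives Row strictly more in every row), so Column never plays it.
On the remaining 2×2 (Middle, Bottom vs b1, b3):
Let Row play Middle with probability p. Expected payoff against b1: 2p + (-6)(1−p) = 8p − 6; against b3: (-3)p + 1(1−p) = −4p + 1.
Setting these equal: 8p − 6 = −4p + 1 ⇒ 12p = 7 ⇒ p = 7/12, and the value is (8)·(7/12) − 6 = -4/3.
For Column: with q = P(b1), equating Middle's and Bottom's payoffs gives 5q − 3 = −7q + 1 ⇒ q = 1/3.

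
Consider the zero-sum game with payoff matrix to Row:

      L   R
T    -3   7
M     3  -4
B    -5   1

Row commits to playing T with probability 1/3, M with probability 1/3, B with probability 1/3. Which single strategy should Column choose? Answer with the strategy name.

L

If Column plays L, Row's expected payoff is (1/3)·(-3) + (1/3)·3 + (1/3)·(-5) = -5/3.
If Column plays R, Row's expected payoff is (1/3)·7 + (1/3)·(-4) + (1/3)·1 = 4/3.
Column minimizes Row's payoff; the smallest is -5/3, so the best response is L.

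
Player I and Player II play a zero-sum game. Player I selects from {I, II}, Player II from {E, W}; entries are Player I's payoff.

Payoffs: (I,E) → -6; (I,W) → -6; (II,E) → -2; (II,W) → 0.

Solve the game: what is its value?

-2

Row minima: I → -6, II → -2; maximin = -2.
Column maxima: E → -2, W → 0; minimax = -2.
Since maximin = minimax = -2, there is a saddle point and the value is -2.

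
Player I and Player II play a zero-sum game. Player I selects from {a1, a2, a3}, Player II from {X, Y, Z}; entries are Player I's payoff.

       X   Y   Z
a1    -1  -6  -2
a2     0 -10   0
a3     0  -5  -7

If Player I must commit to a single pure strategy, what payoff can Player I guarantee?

Row minima: a1 → -6, a2 → -10, a3 → -7.
The best of these is -6.

-6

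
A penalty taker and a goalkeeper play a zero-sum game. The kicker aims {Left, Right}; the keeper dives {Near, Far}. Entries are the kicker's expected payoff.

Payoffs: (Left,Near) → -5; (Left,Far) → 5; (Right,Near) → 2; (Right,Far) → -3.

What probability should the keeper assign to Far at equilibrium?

7/15

Row minima: Left → -5, Right → -3; maximin = -3.
Column maxima: Near → 2, Far → 5; minimax = 2.
-3 ≠ 2, so there is no saddle point; optimal play is mixed.
Let the kicker play Left with probability p. Expected payoff against Near: (-5)p + 2(1−p) = −7p + 2; against Far: 5p + (-3)(1−p) = 8p − 3.
Setting these equal: −7p + 2 = 8p − 3 ⇒ −15p = -5 ⇒ p = 1/3, and the value is (-7)·(1/3) + 2 = -1/3.
For the keeper: with q = P(Near), equating Left's and Right's payoffs gives −10q + 5 = 5q − 3 ⇒ q = 8/15.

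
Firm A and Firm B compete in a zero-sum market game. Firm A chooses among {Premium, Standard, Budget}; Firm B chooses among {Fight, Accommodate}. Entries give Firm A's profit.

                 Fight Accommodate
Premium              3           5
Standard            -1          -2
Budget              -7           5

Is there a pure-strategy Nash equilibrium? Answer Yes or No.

Yes

Row minima: Premium → 3, Standard → -2, Budget → -7; maximin = 3.
Column maxima: Fight → 3, Accommodate → 5; minimax = 3.
maximin = minimax = 3, so a saddle point exists.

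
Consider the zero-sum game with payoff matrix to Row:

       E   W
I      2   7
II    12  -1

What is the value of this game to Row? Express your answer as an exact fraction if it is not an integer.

43/9

Row minima: I → 2, II → -1; maximin = 2.
Column maxima: E → 12, W → 7; minimax = 7.
2 ≠ 7, so there is no saddle point; optimal play is mixed.
Let Row play I with probability p. Expected payoff against E: 2p + 12(1−p) = −10p + 12; against W: 7p + (-1)(1−p) = 8p − 1.
Setting these equal: −10p + 12 = 8p − 1 ⇒ −18p = -13 ⇒ p = 13/18, and the value is (-10)·(13/18) + 12 = 43/9.
For Column: with q = P(E), equating I's and II's payoffs gives −5q + 7 = 13q − 1 ⇒ q = 4/9.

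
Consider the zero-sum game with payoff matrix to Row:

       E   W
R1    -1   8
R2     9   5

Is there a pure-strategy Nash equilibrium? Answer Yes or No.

No

Row minima: R1 → -1, R2 → 5; maximin = 5.
Column maxima: E → 9, W → 8; minimax = 8.
5 ≠ 8, so no pure-strategy equilibrium exists.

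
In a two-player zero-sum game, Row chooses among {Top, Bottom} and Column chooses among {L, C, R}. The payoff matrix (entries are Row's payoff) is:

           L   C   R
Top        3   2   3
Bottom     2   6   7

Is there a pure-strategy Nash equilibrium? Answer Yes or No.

No

Row minima: Top → 2, Bottom → 2; maximin = 2.
Column maxima: L → 3, C → 6, R → 7; minimax = 3.
2 ≠ 3, so no pure-strategy equilibrium exists.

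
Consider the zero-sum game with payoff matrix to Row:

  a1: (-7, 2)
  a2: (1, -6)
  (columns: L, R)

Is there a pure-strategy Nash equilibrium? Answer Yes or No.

Row minima: a1 → -7, a2 → -6; maximin = -6.
Column maxima: L → 1, R → 2; minimax = 1.
-6 ≠ 1, so no pure-strategy equilibrium exists.

No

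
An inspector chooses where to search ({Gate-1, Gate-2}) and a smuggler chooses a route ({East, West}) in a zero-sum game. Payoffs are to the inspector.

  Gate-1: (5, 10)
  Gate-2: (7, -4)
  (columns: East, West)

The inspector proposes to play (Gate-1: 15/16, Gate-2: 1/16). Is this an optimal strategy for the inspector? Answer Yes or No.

No

Against East this mix gives (15/16)·5 + (1/16)·7 = 41/8.
Against West this mix gives (15/16)·10 + (1/16)·(-4) = 73/8.
The smuggler will play East, holding the inspector to 41/8. Shifting weight toward the row that does better against East would raise this floor (the equalizing mix achieves 45/8 against both East and West), so the proposed strategy is not optimal.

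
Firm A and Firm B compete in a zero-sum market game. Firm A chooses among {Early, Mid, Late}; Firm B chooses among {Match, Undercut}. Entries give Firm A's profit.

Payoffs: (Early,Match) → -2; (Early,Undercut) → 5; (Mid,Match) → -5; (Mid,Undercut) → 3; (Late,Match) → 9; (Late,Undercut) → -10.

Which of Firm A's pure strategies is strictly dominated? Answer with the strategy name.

Mid

Early gives a strictly higher payoff than Mid against every column: -2 > -5, 5 > 3.
So Mid is strictly dominated and Firm A never plays it.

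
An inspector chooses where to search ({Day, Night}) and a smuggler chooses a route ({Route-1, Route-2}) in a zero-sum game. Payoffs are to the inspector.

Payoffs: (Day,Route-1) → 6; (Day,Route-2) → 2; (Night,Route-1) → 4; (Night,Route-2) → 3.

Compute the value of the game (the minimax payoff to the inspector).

3

Row minima: Day → 2, Night → 3; maximin = 3.
Column maxima: Route-1 → 6, Route-2 → 3; minimax = 3.
Since maximin = minimax = 3, there is a saddle point and the value is 3.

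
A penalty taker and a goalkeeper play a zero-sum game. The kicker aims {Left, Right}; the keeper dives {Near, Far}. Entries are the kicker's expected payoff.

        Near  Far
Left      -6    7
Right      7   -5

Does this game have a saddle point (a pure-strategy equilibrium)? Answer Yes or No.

Row minima: Left → -6, Right → -5; maximin = -5.
Column maxima: Near → 7, Far → 7; minimax = 7.
-5 ≠ 7, so no pure-strategy equilibrium exists.

No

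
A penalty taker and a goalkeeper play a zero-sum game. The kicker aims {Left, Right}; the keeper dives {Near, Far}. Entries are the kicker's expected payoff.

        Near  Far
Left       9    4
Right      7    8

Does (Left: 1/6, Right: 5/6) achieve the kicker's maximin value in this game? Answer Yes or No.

Yes

Against Near this mix gives (1/6)·9 + (5/6)·7 = 22/3.
Against Far this mix gives (1/6)·4 + (5/6)·8 = 22/3.
All of the keeper's active replies (Near, Far) yield 22/3, and no column does worse for the kicker. The mix makes the keeper indifferent and guarantees 22/3, so it is optimal.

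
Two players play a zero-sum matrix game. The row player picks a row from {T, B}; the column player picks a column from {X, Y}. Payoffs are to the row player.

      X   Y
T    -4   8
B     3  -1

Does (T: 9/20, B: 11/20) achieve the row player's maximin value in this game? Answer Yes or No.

Against X this mix gives (9/20)·(-4) + (11/20)·3 = -3/20.
Against Y this mix gives (9/20)·8 + (11/20)·(-1) = 61/20.
The column player will play X, holding the row player to -3/20. Shifting weight toward the row that does better against X would raise this floor (the equalizing mix achieves 5/4 against both X and Y), so the proposed strategy is not optimal.

No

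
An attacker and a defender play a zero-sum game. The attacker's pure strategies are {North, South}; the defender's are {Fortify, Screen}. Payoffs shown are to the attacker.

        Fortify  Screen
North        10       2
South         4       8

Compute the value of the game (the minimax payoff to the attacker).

Row minima: North → 2, South → 4; maximin = 4.
Column maxima: Fortify → 10, Screen → 8; minimax = 8.
4 ≠ 8, so there is no saddle point; optimal play is mixed.
Let the attacker play North with probability p. Expected payoff against Fortify: 10p + 4(1−p) = 6p + 4; against Screen: 2p + 8(1−p) = −6p + 8.
Setting these equal: 6p + 4 = −6p + 8 ⇒ 12p = 4 ⇒ p = 1/3, and the value is (6)·(1/3) + 4 = 6.
For the defender: with q = P(Fortify), equating North's and South's payoffs gives 8q + 2 = −4q + 8 ⇒ q = 1/2.

6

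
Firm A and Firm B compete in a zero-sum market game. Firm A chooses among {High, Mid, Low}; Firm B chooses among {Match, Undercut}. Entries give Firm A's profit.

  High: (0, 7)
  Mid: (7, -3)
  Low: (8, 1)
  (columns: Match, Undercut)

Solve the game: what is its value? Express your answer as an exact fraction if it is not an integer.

Row minima: High → 0, Mid → -3, Low → 1; maximin = 1.
Column maxima: Match → 8, Undercut → 7; minimax = 7.
1 ≠ 7, so there is no saddle point; optimal play is mixed.
Mid is strictly dominated by Low, so Firm A never plays it.
On the remaining 2×2 (High, Low vs Match, Undercut):
Let Firm A play High with probability p. Expected payoff against Match: 0p + 8(1−p) = −8p + 8; against Undercut: 7p + 1(1−p) = 6p + 1.
Setting these equal: −8p + 8 = 6p + 1 ⇒ −14p = -7 ⇒ p = 1/2, and the value is (-8)·(1/2) + 8 = 4.
For Firm B: with q = P(Match), equating High's and Low's payoffs gives −7q + 7 = 7q + 1 ⇒ q = 3/7.

4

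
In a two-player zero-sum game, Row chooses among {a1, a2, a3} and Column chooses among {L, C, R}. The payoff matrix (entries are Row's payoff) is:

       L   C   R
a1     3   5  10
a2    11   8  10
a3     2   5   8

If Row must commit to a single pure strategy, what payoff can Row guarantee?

8

Row minima: a1 → 3, a2 → 8, a3 → 2.
The best of these is 8.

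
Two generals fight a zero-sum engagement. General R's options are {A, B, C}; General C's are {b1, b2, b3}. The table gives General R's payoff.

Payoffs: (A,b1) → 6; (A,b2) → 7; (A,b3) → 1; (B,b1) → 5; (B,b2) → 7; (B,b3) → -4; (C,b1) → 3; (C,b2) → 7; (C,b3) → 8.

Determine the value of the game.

Row minima: A → 1, B → -4, C → 3; maximin = 3.
Column maxima: b1 → 6, b2 → 7, b3 → 8; minimax = 6.
3 ≠ 6, so there is no saddle point; optimal play is mixed.
b2 is strictly dominated by b1 (it gives General R strictly more in every row), so General C never plays it.
With b2 eliminated, B is strictly dominated by A (A gives General R strictly more in every remaining column), so General R never plays it.
On the remaining 2×2 (A, C vs b1, b3):
Let General R play A with probability p. Expected payoff against b1: 6p + 3(1−p) = 3p + 3; against b3: 1p + 8(1−p) = −7p + 8.
Setting these equal: 3p + 3 = −7p + 8 ⇒ 10p = 5 ⇒ p = 1/2, and the value is (3)·(1/2) + 3 = 9/2.
For General C: with q = P(b1), equating A's and C's payoffs gives 5q + 1 = −5q + 8 ⇒ q = 7/10.

9/2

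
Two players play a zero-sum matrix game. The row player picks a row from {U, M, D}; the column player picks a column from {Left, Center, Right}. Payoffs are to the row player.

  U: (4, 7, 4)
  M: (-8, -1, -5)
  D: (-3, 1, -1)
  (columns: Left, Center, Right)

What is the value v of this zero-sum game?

Row minima: U → 4, M → -8, D → -3; maximin = 4.
Column maxima: Left → 4, Center → 7, Right → 4; minimax = 4.
Since maximin = minimax = 4, there is a saddle point and the value is 4.

4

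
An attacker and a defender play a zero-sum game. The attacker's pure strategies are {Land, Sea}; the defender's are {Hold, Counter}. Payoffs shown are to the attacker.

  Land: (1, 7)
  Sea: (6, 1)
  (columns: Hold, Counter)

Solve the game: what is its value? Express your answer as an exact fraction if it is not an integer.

Row minima: Land → 1, Sea → 1; maximin = 1.
Column maxima: Hold → 6, Counter → 7; minimax = 6.
1 ≠ 6, so there is no saddle point; optimal play is mixed.
Let the attacker play Land with probability p. Expected payoff against Hold: 1p + 6(1−p) = −5p + 6; against Counter: 7p + 1(1−p) = 6p + 1.
Setting these equal: −5p + 6 = 6p + 1 ⇒ −11p = -5 ⇒ p = 5/11, and the value is (-5)·(5/11) + 6 = 41/11.
For the defender: with q = P(Hold), equating Land's and Sea's payoffs gives −6q + 7 = 5q + 1 ⇒ q = 6/11.

41/11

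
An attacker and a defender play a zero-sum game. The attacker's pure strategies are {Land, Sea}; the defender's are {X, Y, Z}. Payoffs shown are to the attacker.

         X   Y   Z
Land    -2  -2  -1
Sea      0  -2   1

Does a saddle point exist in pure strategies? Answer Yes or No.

Yes

Row minima: Land → -2, Sea → -2; maximin = -2.
Column maxima: X → 0, Y → -2, Z → 1; minimax = -2.
maximin = minimax = -2, so a saddle point exists.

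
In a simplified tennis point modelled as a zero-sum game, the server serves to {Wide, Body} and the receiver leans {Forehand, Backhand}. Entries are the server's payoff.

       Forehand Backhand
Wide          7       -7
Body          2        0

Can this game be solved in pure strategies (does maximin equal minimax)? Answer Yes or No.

Yes

Row minima: Wide → -7, Body → 0; maximin = 0.
Column maxima: Forehand → 7, Backhand → 0; minimax = 0.
maximin = minimax = 0, so a saddle point exists.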